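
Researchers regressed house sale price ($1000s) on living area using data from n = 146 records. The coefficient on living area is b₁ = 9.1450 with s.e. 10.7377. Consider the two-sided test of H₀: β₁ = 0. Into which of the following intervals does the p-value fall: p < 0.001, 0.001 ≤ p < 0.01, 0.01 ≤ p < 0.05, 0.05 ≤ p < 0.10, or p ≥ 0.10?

p ≥ 0.10

t = 9.1450 / 10.7377 = 0.852.
df = n − 2 = 146 − 2 = 144.
Two-sided p = 2·P(T_{144} > |t|) ≈ 0.3958.
So p ≥ 0.10.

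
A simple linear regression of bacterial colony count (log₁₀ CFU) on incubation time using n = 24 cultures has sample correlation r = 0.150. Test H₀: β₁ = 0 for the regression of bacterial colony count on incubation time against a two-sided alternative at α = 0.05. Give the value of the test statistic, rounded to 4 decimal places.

t = 0.7116

t = r·√(n − 2)/√(1 − r²) = 0.150·√22/√0.9775 = 0.7116.
df = n − 2 = 22.
Two-sided p ≈ 0.4842, which is ≥ 0.05, so fail to reject H₀.
The data do not give significant evidence of a linear association between incubation time and bacterial colony count.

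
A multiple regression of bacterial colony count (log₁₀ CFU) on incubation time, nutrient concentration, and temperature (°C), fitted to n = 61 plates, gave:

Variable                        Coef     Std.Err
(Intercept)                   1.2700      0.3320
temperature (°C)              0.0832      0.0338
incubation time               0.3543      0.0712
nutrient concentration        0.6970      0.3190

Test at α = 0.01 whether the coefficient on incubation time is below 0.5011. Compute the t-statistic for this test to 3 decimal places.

t = -2.062

Read off: b = 0.3543, SE = 0.0712 for incubation time.
H₀: β₁ = 0.5011 vs H₁: β₁ < 0.5011.
t = (0.3543 − 0.5011) / 0.0712 = -2.062.
df = n − k − 1 = 61 − 3 − 1 = 57.
One-sided p ≈ 0.0219, which is ≥ 0.01, so fail to reject H₀.
The data do not give significant evidence that the true slope on incubation time is below 0.5011 log₁₀ CFU per unit, holding the other predictors fixed.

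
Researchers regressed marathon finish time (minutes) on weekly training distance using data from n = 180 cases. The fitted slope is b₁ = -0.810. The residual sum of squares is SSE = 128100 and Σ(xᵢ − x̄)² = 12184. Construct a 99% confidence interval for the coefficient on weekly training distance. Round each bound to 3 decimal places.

MSE = SSE/(n − 2) = 128100/178 = 719.663.
SE(b₁) = √(MSE/Sₓₓ) = √(719.663/12184) = 0.243035.
df = n − 2 = 178.
t* = t_{0.005, 178} = 2.603731.
Margin = t* × SE = 2.603731 × 0.243035 = 0.63280.
CI: -0.810 ± 0.63280 → (-1.443, -0.177).
With 99% confidence, each one-unit increase in weekly training distance is associated with a change of between -1.443 and -0.177 minutes in marathon finish time.

(-1.443, -0.177)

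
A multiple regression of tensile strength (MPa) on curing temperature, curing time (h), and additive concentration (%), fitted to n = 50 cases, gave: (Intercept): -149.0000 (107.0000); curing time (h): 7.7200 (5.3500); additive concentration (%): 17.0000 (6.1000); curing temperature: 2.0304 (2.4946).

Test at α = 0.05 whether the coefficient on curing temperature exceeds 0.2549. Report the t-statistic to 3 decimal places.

t = 0.712

Read off: b = 2.0304, SE = 2.4946 for curing temperature.
H₀: β₁ = 0.2549 vs H₁: β₁ > 0.2549.
t = (2.0304 − 0.2549) / 2.4946 = 0.712.
df = n − k − 1 = 50 − 3 − 1 = 46.
One-sided p ≈ 0.2401, which is ≥ 0.05, so fail to reject H₀.
The data do not give significant evidence that the true slope on curing temperature exceeds 0.2549 MPa per unit, holding the other predictors fixed.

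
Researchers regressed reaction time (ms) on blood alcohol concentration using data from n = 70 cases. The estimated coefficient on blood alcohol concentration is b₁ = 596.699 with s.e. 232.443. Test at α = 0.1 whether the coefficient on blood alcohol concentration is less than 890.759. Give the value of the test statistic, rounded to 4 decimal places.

H₀: β₁ = 890.759 vs H₁: β₁ < 890.759.
t = (b₁ − β₁⁰)/SE = (596.699 − 890.759) / 232.443 = -1.2651.
df = n − 2 = 70 − 2 = 68.
One-sided p ≈ 0.1051, which is ≥ 0.1, so fail to reject H₀.
The data do not give significant evidence that the true slope on blood alcohol concentration is below 890.759 ms per unit.

t = -1.2651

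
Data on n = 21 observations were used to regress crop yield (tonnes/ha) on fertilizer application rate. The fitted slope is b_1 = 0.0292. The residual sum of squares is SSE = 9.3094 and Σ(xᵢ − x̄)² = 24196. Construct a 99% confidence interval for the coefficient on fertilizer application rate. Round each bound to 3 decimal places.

MSE = SSE/(n − 2) = 9.3094/19 = 0.489968.
SE(b_1) = √(MSE/Sₓₓ) = √(0.489968/24196) = 0.0045.
df = n − 2 = 19.
t* = t_{0.005, 19} = 2.860935.
Margin = t* × SE = 2.860935 × 0.0045 = 0.01287.
CI: 0.0292 ± 0.01287 → (0.016, 0.042).
With 99% confidence, each one-unit increase in fertilizer application rate is associated with a change of between 0.016 and 0.042 tonnes/ha in crop yield.

(0.016, 0.042)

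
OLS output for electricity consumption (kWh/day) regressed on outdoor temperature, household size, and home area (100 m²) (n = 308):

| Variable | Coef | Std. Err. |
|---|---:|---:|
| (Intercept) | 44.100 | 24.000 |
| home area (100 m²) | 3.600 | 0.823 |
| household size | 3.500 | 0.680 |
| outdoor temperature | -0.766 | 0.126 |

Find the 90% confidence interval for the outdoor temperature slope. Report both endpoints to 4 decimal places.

Read off: b = -0.766, SE = 0.126 for outdoor temperature.
df = n − k − 1 = 308 − 3 − 1 = 304.
t* = t_{0.05, 304} = 1.649881.
Margin = t* × SE = 1.649881 × 0.126 = 0.207885.
CI: -0.766 ± 0.207885 → (-0.9739, -0.5581).

(-0.9739, -0.5581)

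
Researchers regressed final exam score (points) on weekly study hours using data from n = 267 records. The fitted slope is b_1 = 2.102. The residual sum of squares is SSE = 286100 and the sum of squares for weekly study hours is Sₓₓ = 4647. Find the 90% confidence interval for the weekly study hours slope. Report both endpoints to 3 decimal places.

MSE = SSE/(n − 2) = 286100/265 = 1079.62.
SE(b_1) = √(MSE/Sₓₓ) = √(1079.62/4647) = 0.482003.
df = n − 2 = 265.
t* = t_{0.05, 265} = 1.650624.
Margin = t* × SE = 1.650624 × 0.482003 = 0.79561.
CI: 2.102 ± 0.79561 → (1.306, 2.898).
With 90% confidence, each one-unit increase in weekly study hours is associated with a change of between 1.306 and 2.898 points in final exam score.

(1.306, 2.898)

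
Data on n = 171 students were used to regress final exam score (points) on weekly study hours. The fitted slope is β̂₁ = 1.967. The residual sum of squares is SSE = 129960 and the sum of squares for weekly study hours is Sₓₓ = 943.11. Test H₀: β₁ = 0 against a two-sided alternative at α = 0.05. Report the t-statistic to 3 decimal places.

t = 2.178

MSE = SSE/(n − 2) = 129960/169 = 768.994.
SE(β̂₁) = √(MSE/Sₓₓ) = √(768.994/943.11) = 0.902985.
t = 1.967 / 0.902985 = 2.178.
df = n − 2 = 169.
Two-sided p ≈ 0.0308, which is < 0.05, so reject H₀.
There is evidence that weekly study hours is associated with final exam score.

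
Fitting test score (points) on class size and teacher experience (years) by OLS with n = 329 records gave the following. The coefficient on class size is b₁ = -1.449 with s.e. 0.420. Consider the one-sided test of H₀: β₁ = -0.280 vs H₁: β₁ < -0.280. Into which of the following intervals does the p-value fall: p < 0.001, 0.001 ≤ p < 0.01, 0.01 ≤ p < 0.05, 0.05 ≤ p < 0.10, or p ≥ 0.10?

t = (-1.449 − (-0.280)) / 0.420 = -2.783.
df = n − k − 1 = 329 − 2 − 1 = 326.
One-sided p = P(T_{326} < t) ≈ 0.0028.
So 0.001 ≤ p < 0.01.

0.001 ≤ p < 0.01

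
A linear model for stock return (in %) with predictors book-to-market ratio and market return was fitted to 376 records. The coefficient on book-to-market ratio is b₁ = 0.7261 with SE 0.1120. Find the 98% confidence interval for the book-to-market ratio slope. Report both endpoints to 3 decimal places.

df = n − k − 1 = 376 − 2 − 1 = 373.
t* = t_{0.01, 373} = 2.336387.
Margin = t* × SE = 2.336387 × 0.1120 = 0.26168.
CI: 0.7261 ± 0.26168 → (0.464, 0.988).
With 98% confidence, each one-unit increase in book-to-market ratio is associated with a change of between 0.464 and 0.988 % in stock return, holding the other predictors fixed.

(0.464, 0.988)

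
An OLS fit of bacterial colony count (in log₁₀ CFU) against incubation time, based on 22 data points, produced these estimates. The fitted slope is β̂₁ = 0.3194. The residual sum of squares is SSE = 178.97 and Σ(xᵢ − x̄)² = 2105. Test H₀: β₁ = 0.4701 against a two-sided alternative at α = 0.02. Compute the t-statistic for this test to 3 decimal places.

MSE = SSE/(n − 2) = 178.97/20 = 8.9485.
SE(β̂₁) = √(MSE/Sₓₓ) = √(8.9485/2105) = 0.0652002.
t = (0.3194 − 0.4701) / 0.0652002 = -2.311.
df = n − 2 = 20.
Two-sided p ≈ 0.0316, which is ≥ 0.02, so fail to reject H₀.
The data are consistent with a true slope of 0.4701 log₁₀ CFU per unit of incubation time.

t = -2.311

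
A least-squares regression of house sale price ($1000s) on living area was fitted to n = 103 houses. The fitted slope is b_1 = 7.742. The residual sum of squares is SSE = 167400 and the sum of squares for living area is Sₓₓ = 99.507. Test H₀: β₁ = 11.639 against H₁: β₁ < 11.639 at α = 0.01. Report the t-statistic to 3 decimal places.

t = -0.955

MSE = SSE/(n − 2) = 167400/101 = 1657.43.
SE(b_1) = √(MSE/Sₓₓ) = √(1657.43/99.507) = 4.08122.
t = (7.742 − 11.639) / 4.08122 = -0.955.
df = n − 2 = 101.
One-sided p ≈ 0.1710, which is ≥ 0.01, so fail to reject H₀.
The data do not give significant evidence that the true slope on living area is below 11.639 $1000s per unit.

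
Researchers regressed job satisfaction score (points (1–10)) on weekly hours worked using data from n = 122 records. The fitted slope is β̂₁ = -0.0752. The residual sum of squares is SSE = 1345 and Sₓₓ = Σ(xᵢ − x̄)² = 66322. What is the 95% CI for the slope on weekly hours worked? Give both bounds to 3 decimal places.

MSE = SSE/(n − 2) = 1345/120 = 11.2083.
SE(β̂₁) = √(MSE/Sₓₓ) = √(11.2083/66322) = 0.013.
df = n − 2 = 120.
t* = t_{0.025, 120} = 1.97993.
Margin = t* × SE = 1.97993 × 0.013 = 0.02574.
CI: -0.0752 ± 0.02574 → (-0.101, -0.049).
With 95% confidence, each one-unit increase in weekly hours worked is associated with a change of between -0.101 and -0.049 points (1–10) in job satisfaction score.

(-0.101, -0.049)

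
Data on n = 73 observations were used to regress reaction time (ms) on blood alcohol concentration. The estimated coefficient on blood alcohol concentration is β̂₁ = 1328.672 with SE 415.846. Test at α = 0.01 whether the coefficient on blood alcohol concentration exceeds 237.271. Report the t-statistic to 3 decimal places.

H₀: β₁ = 237.271 vs H₁: β₁ > 237.271.
t = (β̂₁ − β₁⁰)/SE = (1328.672 − 237.271) / 415.846 = 2.625.
df = n − 2 = 73 − 2 = 71.
One-sided p ≈ 0.0053, which is < 0.01, so reject H₀.
There is evidence that the true slope on blood alcohol concentration exceeds 237.271 ms per unit.

t = 2.625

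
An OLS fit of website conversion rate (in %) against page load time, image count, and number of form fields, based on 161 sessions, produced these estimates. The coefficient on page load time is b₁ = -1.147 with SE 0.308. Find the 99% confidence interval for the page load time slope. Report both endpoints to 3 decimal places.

df = n − k − 1 = 161 − 3 − 1 = 157.
t* = t_{0.005, 157} = 2.607506.
Margin = t* × SE = 2.607506 × 0.308 = 0.80311.
CI: -1.147 ± 0.80311 → (-1.950, -0.344).
With 99% confidence, each one-unit increase in page load time is associated with a change of between -1.950 and -0.344 % in website conversion rate, holding the other predictors fixed.

(-1.950, -0.344)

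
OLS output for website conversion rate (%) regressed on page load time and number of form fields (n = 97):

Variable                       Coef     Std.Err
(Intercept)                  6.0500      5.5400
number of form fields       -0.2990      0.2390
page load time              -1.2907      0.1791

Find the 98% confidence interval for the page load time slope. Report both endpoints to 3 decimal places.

Read off: b = -1.2907, SE = 0.1791 for page load time.
df = n − k − 1 = 97 − 2 − 1 = 94.
t* = t_{0.01, 94} = 2.366674.
Margin = t* × SE = 2.366674 × 0.1791 = 0.42387.
CI: -1.2907 ± 0.42387 → (-1.715, -0.867).

(-1.715, -0.867)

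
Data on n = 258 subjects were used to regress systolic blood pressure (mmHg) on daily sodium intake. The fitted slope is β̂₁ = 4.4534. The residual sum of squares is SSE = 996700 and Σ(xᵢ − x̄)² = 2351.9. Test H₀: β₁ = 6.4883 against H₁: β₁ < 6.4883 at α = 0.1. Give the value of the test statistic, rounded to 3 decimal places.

t = -1.582

MSE = SSE/(n − 2) = 996700/256 = 3893.36.
SE(β̂₁) = √(MSE/Sₓₓ) = √(3893.36/2351.9) = 1.28663.
t = (4.4534 − 6.4883) / 1.28663 = -1.582.
df = n − 2 = 256.
One-sided p ≈ 0.0575, which is < 0.1, so reject H₀.
There is evidence that the true slope on daily sodium intake is below 6.4883 mmHg per unit.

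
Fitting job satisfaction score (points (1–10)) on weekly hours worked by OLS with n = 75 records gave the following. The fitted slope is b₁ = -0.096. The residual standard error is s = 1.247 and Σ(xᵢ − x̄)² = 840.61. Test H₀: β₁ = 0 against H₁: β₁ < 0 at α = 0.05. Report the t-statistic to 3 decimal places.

t = -2.232

SE(b₁) = s/√Sₓₓ = 1.247/√840.61 = 0.04301.
t = -0.096 / 0.04301 = -2.232.
df = n − 2 = 73.
One-sided p ≈ 0.0143, which is < 0.05, so reject H₀.
There is evidence that the true slope on weekly hours worked is negative.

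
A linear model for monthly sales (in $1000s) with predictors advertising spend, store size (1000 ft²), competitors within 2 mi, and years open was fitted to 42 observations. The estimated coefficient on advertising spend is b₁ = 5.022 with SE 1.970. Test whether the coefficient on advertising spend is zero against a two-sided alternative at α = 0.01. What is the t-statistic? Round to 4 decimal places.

t = 2.5492

H₀: β₁ = 0 vs H₁: β₁ ≠ 0.
t = (b₁ − β₁⁰)/SE = 5.022 / 1.970 = 2.5492.
df = n − k − 1 = 42 − 4 − 1 = 37.
Two-sided p ≈ 0.0151, which is ≥ 0.01, so fail to reject H₀.
The data do not give significant evidence of an association between advertising spend and monthly sales, after adjusting for the other predictors.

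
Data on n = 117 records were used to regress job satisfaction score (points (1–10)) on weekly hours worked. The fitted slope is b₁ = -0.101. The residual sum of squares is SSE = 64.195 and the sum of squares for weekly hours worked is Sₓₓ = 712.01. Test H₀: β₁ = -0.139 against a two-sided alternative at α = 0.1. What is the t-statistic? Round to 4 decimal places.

MSE = SSE/(n − 2) = 64.195/115 = 0.558217.
SE(b₁) = √(MSE/Sₓₓ) = √(0.558217/712.01) = 0.028.
t = (-0.101 − (-0.139)) / 0.028 = 1.3571.
df = n − 2 = 115.
Two-sided p ≈ 0.1774, which is ≥ 0.1, so fail to reject H₀.
The data are consistent with a true slope of -0.139 points (1–10) per unit of weekly hours worked.

t = 1.3571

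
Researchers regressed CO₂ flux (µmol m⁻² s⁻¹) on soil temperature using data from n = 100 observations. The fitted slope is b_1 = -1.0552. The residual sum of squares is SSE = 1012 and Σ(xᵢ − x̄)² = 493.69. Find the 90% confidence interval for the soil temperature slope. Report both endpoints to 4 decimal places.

(-1.2954, -0.8150)

MSE = SSE/(n − 2) = 1012/98 = 10.3265.
SE(b_1) = √(MSE/Sₓₓ) = √(10.3265/493.69) = 0.144627.
df = n − 2 = 98.
t* = t_{0.05, 98} = 1.660551.
Margin = t* × SE = 1.660551 × 0.144627 = 0.240161.
CI: -1.0552 ± 0.240161 → (-1.2954, -0.8150).
With 90% confidence, each one-unit increase in soil temperature is associated with a change of between -1.2954 and -0.8150 µmol m⁻² s⁻¹ in CO₂ flux.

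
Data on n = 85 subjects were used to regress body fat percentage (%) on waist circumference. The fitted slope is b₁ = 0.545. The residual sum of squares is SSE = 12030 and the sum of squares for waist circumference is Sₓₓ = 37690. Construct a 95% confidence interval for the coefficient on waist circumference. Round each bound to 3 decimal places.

MSE = SSE/(n − 2) = 12030/83 = 144.94.
SE(b₁) = √(MSE/Sₓₓ) = √(144.94/37690) = 0.0620127.
df = n − 2 = 83.
t* = t_{0.025, 83} = 1.98896.
Margin = t* × SE = 1.98896 × 0.0620127 = 0.12334.
CI: 0.545 ± 0.12334 → (0.422, 0.668).
With 95% confidence, each one-unit increase in waist circumference is associated with a change of between 0.422 and 0.668 % in body fat percentage.

(0.422, 0.668)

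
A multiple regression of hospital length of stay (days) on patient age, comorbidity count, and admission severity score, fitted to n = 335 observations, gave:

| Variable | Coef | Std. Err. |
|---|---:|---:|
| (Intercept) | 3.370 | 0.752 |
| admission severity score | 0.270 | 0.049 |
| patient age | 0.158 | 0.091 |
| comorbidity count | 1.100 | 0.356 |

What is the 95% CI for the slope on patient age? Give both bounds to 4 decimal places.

Read off: b = 0.158, SE = 0.091 for patient age.
df = n − k − 1 = 335 − 3 − 1 = 331.
t* = t_{0.025, 331} = 1.967157.
Margin = t* × SE = 1.967157 × 0.091 = 0.179011.
CI: 0.158 ± 0.179011 → (-0.0210, 0.3370).

(-0.0210, 0.3370)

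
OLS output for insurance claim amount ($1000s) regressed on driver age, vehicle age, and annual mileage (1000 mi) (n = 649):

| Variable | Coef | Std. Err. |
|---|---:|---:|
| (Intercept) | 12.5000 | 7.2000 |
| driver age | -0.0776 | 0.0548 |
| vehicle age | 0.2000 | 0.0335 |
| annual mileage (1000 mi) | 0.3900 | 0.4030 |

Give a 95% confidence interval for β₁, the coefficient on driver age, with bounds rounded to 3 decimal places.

(-0.185, 0.030)

Read off: b = -0.0776, SE = 0.0548 for driver age.
df = n − k − 1 = 649 − 3 − 1 = 645.
t* = t_{0.025, 645} = 1.963649.
Margin = t* × SE = 1.963649 × 0.0548 = 0.10761.
CI: -0.0776 ± 0.10761 → (-0.185, 0.030).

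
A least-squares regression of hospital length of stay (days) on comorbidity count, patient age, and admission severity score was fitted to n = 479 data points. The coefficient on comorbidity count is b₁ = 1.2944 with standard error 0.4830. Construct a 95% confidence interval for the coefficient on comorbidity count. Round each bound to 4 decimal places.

df = n − k − 1 = 479 − 3 − 1 = 475.
t* = t_{0.025, 475} = 1.964971.
Margin = t* × SE = 1.964971 × 0.4830 = 0.949081.
CI: 1.2944 ± 0.949081 → (0.3453, 2.2435).
With 95% confidence, each one-unit increase in comorbidity count is associated with a change of between 0.3453 and 2.2435 days in hospital length of stay, holding the other predictors fixed.

(0.3453, 2.2435)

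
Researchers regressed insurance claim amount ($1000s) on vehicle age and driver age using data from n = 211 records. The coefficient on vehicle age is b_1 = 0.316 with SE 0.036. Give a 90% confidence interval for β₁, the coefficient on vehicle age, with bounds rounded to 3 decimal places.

(0.257, 0.375)

df = n − k − 1 = 211 − 2 − 1 = 208.
t* = t_{0.05, 208} = 1.652212.
Margin = t* × SE = 1.652212 × 0.036 = 0.05948.
CI: 0.316 ± 0.05948 → (0.257, 0.375).
With 90% confidence, each one-unit increase in vehicle age is associated with a change of between 0.257 and 0.375 $1000s in insurance claim amount, holding the other predictors fixed.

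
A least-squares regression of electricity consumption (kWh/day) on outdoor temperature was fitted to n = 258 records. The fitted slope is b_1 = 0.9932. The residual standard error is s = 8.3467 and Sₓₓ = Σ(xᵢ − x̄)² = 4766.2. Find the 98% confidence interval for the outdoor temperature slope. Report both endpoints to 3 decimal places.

SE(b_1) = s/√Sₓₓ = 8.3467/√4766.2 = 0.120901.
df = n − 2 = 256.
t* = t_{0.01, 256} = 2.341002.
Margin = t* × SE = 2.341002 × 0.120901 = 0.28303.
CI: 0.9932 ± 0.28303 → (0.710, 1.276).
With 98% confidence, each one-unit increase in outdoor temperature is associated with a change of between 0.710 and 1.276 kWh/day in electricity consumption.

(0.710, 1.276)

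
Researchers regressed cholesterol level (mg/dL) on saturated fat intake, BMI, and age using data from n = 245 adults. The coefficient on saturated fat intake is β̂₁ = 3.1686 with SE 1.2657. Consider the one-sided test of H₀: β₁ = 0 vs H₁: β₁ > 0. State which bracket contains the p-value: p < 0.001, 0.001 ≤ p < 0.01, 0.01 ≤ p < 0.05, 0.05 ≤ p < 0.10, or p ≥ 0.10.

0.001 ≤ p < 0.01

t = 3.1686 / 1.2657 = 2.503.
df = n − k − 1 = 245 − 3 − 1 = 241.
One-sided p = P(T_{241} > t) ≈ 0.0065.
So 0.001 ≤ p < 0.01.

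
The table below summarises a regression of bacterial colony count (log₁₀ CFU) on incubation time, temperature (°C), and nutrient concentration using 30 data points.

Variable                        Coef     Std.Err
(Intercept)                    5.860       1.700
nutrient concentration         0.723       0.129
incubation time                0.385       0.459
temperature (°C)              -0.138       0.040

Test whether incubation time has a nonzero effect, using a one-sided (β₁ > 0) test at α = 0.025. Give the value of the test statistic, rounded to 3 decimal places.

t = 0.839

Read off: b = 0.385, SE = 0.459 for incubation time.
H₀: β₁ = 0 vs H₁: β₁ > 0.
t = 0.385 / 0.459 = 0.839.
df = n − k − 1 = 30 − 3 − 1 = 26.
One-sided p ≈ 0.2046, which is ≥ 0.025, so fail to reject H₀.
The data do not give significant evidence that the true slope on incubation time is positive, holding the other predictors fixed.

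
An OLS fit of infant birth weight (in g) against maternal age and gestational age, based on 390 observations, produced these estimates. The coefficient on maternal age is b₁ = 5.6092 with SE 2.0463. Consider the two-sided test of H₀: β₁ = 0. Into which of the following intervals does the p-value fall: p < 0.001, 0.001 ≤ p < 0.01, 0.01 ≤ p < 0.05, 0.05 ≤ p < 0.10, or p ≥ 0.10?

t = 5.6092 / 2.0463 = 2.741.
df = n − k − 1 = 390 − 2 − 1 = 387.
Two-sided p = 2·P(T_{387} > |t|) ≈ 0.0064.
So 0.001 ≤ p < 0.01.

0.001 ≤ p < 0.01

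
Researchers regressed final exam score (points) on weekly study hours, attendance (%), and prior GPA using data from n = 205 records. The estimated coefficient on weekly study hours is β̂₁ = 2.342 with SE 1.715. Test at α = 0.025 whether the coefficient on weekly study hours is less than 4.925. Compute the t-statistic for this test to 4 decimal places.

t = -1.5061

H₀: β₁ = 4.925 vs H₁: β₁ < 4.925.
t = (β̂₁ − β₁⁰)/SE = (2.342 − 4.925) / 1.715 = -1.5061.
df = n − k − 1 = 205 − 3 − 1 = 201.
One-sided p ≈ 0.0668, which is ≥ 0.025, so fail to reject H₀.
The data do not give significant evidence that the true slope on weekly study hours is below 4.925 points per unit, holding the other predictors fixed.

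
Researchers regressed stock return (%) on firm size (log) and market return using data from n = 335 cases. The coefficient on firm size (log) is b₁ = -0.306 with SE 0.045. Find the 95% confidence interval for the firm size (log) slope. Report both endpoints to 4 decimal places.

df = n − k − 1 = 335 − 2 − 1 = 332.
t* = t_{0.025, 332} = 1.967135.
Margin = t* × SE = 1.967135 × 0.045 = 0.088521.
CI: -0.306 ± 0.088521 → (-0.3945, -0.2175).
With 95% confidence, each one-unit increase in firm size (log) is associated with a change of between -0.3945 and -0.2175 % in stock return, holding the other predictors fixed.

(-0.3945, -0.2175)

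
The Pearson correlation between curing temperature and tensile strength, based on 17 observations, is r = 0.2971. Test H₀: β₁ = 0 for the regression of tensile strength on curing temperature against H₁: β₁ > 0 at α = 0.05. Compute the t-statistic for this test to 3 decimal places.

t = 1.205

t = r·√(n − 2)/√(1 − r²) = 0.2971·√15/√0.911732 = 1.205.
df = n − 2 = 15.
One-sided p ≈ 0.1234, which is ≥ 0.05, so fail to reject H₀.
The data do not give significant evidence of a linear association between curing temperature and tensile strength.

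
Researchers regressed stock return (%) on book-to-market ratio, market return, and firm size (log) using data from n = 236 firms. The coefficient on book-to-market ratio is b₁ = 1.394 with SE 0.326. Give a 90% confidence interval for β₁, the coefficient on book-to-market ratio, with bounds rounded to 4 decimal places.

df = n − k − 1 = 236 − 3 − 1 = 232.
t* = t_{0.05, 232} = 1.651448.
Margin = t* × SE = 1.651448 × 0.326 = 0.538372.
CI: 1.394 ± 0.538372 → (0.8556, 1.9324).
With 90% confidence, each one-unit increase in book-to-market ratio is associated with a change of between 0.8556 and 1.9324 % in stock return, holding the other predictors fixed.

(0.8556, 1.9324)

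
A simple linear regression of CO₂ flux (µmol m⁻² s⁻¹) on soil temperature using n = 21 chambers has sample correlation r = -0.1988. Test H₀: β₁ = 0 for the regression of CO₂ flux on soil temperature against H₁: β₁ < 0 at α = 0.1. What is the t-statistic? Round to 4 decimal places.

t = r·√(n − 2)/√(1 − r²) = -0.1988·√19/√0.960479 = -0.8842.
df = n − 2 = 19.
One-sided p ≈ 0.1938, which is ≥ 0.1, so fail to reject H₀.
The data do not give significant evidence of a linear association between soil temperature and CO₂ flux.

t = -0.8842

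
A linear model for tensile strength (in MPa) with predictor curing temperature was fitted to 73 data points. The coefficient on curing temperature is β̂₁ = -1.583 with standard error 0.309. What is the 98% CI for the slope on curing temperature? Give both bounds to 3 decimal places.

(-2.318, -0.848)

df = n − 2 = 73 − 2 = 71.
t* = t_{0.01, 71} = 2.380024.
Margin = t* × SE = 2.380024 × 0.309 = 0.73543.
CI: -1.583 ± 0.73543 → (-2.318, -0.848).
With 98% confidence, each one-unit increase in curing temperature is associated with a change of between -2.318 and -0.848 MPa in tensile strength.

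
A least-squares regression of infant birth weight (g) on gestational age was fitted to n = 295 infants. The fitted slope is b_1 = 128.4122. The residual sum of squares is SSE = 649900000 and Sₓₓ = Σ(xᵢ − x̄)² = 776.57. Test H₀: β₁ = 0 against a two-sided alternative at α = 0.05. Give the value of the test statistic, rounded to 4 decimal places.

MSE = SSE/(n − 2) = 649900000/293 = 2.21809e+06.
SE(b_1) = √(MSE/Sₓₓ) = √(2.21809e+06/776.57) = 53.444.
t = 128.4122 / 53.444 = 2.4027.
df = n − 2 = 293.
Two-sided p ≈ 0.0169, which is < 0.05, so reject H₀.
There is evidence that gestational age is associated with infant birth weight.

t = 2.4027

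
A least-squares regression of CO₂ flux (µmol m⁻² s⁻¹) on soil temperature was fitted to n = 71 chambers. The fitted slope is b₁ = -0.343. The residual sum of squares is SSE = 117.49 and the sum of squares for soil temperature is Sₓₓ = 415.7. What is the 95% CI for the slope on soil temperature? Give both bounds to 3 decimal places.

(-0.471, -0.215)

MSE = SSE/(n − 2) = 117.49/69 = 1.70275.
SE(b₁) = √(MSE/Sₓₓ) = √(1.70275/415.7) = 0.0640009.
df = n − 2 = 69.
t* = t_{0.025, 69} = 1.994945.
Margin = t* × SE = 1.994945 × 0.0640009 = 0.12768.
CI: -0.343 ± 0.12768 → (-0.471, -0.215).
With 95% confidence, each one-unit increase in soil temperature is associated with a change of between -0.471 and -0.215 µmol m⁻² s⁻¹ in CO₂ flux.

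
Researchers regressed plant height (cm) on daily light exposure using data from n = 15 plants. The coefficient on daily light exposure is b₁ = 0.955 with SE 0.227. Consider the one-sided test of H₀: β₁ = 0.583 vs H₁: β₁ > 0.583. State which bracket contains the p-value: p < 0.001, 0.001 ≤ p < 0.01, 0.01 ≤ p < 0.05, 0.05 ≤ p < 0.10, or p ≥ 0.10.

0.05 ≤ p < 0.10

t = (0.955 − 0.583) / 0.227 = 1.639.
df = n − 2 = 15 − 2 = 13.
One-sided p = P(T_{13} > t) ≈ 0.0626.
So 0.05 ≤ p < 0.10.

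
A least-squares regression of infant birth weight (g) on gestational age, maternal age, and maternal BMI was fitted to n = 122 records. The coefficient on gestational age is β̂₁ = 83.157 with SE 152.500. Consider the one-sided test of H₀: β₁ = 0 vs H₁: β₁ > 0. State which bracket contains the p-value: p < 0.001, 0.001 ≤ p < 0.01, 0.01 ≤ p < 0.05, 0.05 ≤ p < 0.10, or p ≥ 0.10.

p ≥ 0.10

t = 83.157 / 152.500 = 0.545.
df = n − k − 1 = 122 − 3 − 1 = 118.
One-sided p = P(T_{118} > t) ≈ 0.2933.
So p ≥ 0.10.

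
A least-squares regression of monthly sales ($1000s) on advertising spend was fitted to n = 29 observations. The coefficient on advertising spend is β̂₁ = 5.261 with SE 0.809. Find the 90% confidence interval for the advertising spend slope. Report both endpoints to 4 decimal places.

(3.8830, 6.6390)

df = n − 2 = 29 − 2 = 27.
t* = t_{0.05, 27} = 1.703288.
Margin = t* × SE = 1.703288 × 0.809 = 1.377960.
CI: 5.261 ± 1.377960 → (3.8830, 6.6390).
With 90% confidence, each one-unit increase in advertising spend is associated with a change of between 3.8830 and 6.6390 $1000s in monthly sales.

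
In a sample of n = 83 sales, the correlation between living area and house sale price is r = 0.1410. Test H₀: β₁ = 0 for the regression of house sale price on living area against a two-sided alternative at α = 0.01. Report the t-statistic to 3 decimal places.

t = r·√(n − 2)/√(1 − r²) = 0.1410·√81/√0.980119 = 1.282.
df = n − 2 = 81.
Two-sided p ≈ 0.2036, which is ≥ 0.01, so fail to reject H₀.
The data do not give significant evidence of a linear association between living area and house sale price.

t = 1.282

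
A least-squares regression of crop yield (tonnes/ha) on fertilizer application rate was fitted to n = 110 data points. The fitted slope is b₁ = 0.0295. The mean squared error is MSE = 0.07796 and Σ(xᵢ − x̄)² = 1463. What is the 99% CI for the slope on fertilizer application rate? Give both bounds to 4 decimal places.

SE(b₁) = √(MSE/Sₓₓ) = √(0.07796/1463) = 0.00729985.
df = n − 2 = 108.
t* = t_{0.005, 108} = 2.62212.
Margin = t* × SE = 2.62212 × 0.00729985 = 0.019141.
CI: 0.0295 ± 0.019141 → (0.0104, 0.0486).
With 99% confidence, each one-unit increase in fertilizer application rate is associated with a change of between 0.0104 and 0.0486 tonnes/ha in crop yield.

(0.0104, 0.0486)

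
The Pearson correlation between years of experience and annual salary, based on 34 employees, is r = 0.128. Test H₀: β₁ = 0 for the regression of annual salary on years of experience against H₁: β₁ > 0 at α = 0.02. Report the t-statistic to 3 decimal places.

t = r·√(n − 2)/√(1 − r²) = 0.128·√32/√0.983616 = 0.730.
df = n − 2 = 32.
One-sided p ≈ 0.2353, which is ≥ 0.02, so fail to reject H₀.
The data do not give significant evidence of a linear association between years of experience and annual salary.

t = 0.730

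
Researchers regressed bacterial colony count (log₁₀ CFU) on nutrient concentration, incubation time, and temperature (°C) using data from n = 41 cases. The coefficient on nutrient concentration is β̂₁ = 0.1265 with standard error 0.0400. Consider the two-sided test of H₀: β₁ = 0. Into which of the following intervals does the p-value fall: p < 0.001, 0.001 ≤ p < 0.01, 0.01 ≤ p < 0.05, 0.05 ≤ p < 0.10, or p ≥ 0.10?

t = 0.1265 / 0.0400 = 3.163.
df = n − k − 1 = 41 − 3 − 1 = 37.
Two-sided p = 2·P(T_{37} > |t|) ≈ 0.0031.
So 0.001 ≤ p < 0.01.

0.001 ≤ p < 0.01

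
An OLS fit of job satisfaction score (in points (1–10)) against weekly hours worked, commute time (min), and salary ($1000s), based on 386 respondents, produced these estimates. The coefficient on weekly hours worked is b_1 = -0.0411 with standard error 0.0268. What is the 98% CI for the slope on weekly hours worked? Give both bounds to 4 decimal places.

df = n − k − 1 = 386 − 3 − 1 = 382.
t* = t_{0.01, 382} = 2.336149.
Margin = t* × SE = 2.336149 × 0.0268 = 0.062609.
CI: -0.0411 ± 0.062609 → (-0.1037, 0.0215).
With 98% confidence, each one-unit increase in weekly hours worked is associated with a change of between -0.1037 and 0.0215 points (1–10) in job satisfaction score, holding the other predictors fixed.

(-0.1037, 0.0215)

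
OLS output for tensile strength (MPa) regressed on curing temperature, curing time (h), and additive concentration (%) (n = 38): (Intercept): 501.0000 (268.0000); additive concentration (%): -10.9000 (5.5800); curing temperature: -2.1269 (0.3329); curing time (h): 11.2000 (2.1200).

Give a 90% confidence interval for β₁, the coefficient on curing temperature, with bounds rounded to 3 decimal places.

(-2.690, -1.564)

Read off: b = -2.1269, SE = 0.3329 for curing temperature.
df = n − k − 1 = 38 − 3 − 1 = 34.
t* = t_{0.05, 34} = 1.690924.
Margin = t* × SE = 1.690924 × 0.3329 = 0.56291.
CI: -2.1269 ± 0.56291 → (-2.690, -1.564).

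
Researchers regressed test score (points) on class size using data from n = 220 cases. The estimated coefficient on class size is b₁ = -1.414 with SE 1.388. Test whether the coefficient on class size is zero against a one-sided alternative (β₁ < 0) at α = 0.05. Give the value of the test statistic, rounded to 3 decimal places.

t = -1.019

H₀: β₁ = 0 vs H₁: β₁ < 0.
t = (b₁ − β₁⁰)/SE = -1.414 / 1.388 = -1.019.
df = n − 2 = 220 − 2 = 218.
One-sided p ≈ 0.1547, which is ≥ 0.05, so fail to reject H₀.
The data do not give significant evidence that the true slope on class size is negative.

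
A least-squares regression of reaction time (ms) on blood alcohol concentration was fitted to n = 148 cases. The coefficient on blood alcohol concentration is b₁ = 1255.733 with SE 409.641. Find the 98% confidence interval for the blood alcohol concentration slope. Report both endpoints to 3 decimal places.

df = n − 2 = 148 − 2 = 146.
t* = t_{0.01, 146} = 2.35216.
Margin = t* × SE = 2.35216 × 409.641 = 963.54117.
CI: 1255.733 ± 963.54117 → (292.192, 2219.274).
With 98% confidence, each one-unit increase in blood alcohol concentration is associated with a change of between 292.192 and 2219.274 ms in reaction time.

(292.192, 2219.274)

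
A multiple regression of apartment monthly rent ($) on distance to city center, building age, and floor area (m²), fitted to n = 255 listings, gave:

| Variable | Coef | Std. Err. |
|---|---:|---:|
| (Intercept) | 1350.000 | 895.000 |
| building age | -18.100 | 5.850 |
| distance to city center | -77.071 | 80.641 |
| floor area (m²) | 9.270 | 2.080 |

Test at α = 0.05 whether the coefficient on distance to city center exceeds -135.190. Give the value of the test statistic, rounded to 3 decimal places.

Read off: b = -77.071, SE = 80.641 for distance to city center.
H₀: β₁ = -135.190 vs H₁: β₁ > -135.190.
t = (-77.071 − (-135.190)) / 80.641 = 0.721.
df = n − k − 1 = 255 − 3 − 1 = 251.
One-sided p ≈ 0.2359, which is ≥ 0.05, so fail to reject H₀.
The data do not give significant evidence that the true slope on distance to city center exceeds -135.190 $ per unit, holding the other predictors fixed.

t = 0.721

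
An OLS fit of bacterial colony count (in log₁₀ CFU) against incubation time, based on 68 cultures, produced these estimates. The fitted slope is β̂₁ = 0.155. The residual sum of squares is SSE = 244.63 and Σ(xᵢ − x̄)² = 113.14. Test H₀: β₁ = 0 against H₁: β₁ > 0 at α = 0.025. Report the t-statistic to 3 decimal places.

t = 0.856

MSE = SSE/(n − 2) = 244.63/66 = 3.70652.
SE(β̂₁) = √(MSE/Sₓₓ) = √(3.70652/113.14) = 0.180998.
t = 0.155 / 0.180998 = 0.856.
df = n − 2 = 66.
One-sided p ≈ 0.1974, which is ≥ 0.025, so fail to reject H₀.
The data do not give significant evidence that the true slope on incubation time is positive.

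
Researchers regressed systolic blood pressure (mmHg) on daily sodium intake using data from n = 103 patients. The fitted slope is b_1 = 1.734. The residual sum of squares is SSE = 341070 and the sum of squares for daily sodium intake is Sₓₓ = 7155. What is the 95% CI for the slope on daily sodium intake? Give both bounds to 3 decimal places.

MSE = SSE/(n − 2) = 341070/101 = 3376.93.
SE(b_1) = √(MSE/Sₓₓ) = √(3376.93/7155) = 0.686999.
df = n − 2 = 101.
t* = t_{0.025, 101} = 1.983731.
Margin = t* × SE = 1.983731 × 0.686999 = 1.36282.
CI: 1.734 ± 1.36282 → (0.371, 3.097).
With 95% confidence, each one-unit increase in daily sodium intake is associated with a change of between 0.371 and 3.097 mmHg in systolic blood pressure.

(0.371, 3.097)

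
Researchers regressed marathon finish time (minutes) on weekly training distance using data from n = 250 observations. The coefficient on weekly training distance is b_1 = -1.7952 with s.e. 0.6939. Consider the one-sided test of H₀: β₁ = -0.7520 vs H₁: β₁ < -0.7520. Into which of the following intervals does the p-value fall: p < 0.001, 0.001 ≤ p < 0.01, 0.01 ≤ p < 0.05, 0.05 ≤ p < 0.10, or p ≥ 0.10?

t = (-1.7952 − (-0.7520)) / 0.6939 = -1.503.
df = n − 2 = 250 − 2 = 248.
One-sided p = P(T_{248} < t) ≈ 0.0670.
So 0.05 ≤ p < 0.10.

0.05 ≤ p < 0.10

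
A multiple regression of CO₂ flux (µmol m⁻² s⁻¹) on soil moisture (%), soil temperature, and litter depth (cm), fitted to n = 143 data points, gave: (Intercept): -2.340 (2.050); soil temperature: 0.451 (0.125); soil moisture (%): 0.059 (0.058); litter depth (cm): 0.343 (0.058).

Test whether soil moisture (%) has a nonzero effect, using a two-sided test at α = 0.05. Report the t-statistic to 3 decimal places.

Read off: b = 0.059, SE = 0.058 for soil moisture (%).
H₀: β₁ = 0 vs H₁: β₁ ≠ 0.
t = 0.059 / 0.058 = 1.017.
df = n − k − 1 = 143 − 3 − 1 = 139.
Two-sided p ≈ 0.3108, which is ≥ 0.05, so fail to reject H₀.
The data do not give significant evidence of an association between soil moisture (%) and CO₂ flux, after adjusting for the other predictors.

t = 1.017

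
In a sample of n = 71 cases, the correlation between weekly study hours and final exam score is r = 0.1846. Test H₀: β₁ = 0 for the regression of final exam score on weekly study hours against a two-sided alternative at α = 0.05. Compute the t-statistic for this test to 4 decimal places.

t = 1.5602

t = r·√(n − 2)/√(1 − r²) = 0.1846·√69/√0.965923 = 1.5602.
df = n − 2 = 69.
Two-sided p ≈ 0.1233, which is ≥ 0.05, so fail to reject H₀.
The data do not give significant evidence of a linear association between weekly study hours and final exam score.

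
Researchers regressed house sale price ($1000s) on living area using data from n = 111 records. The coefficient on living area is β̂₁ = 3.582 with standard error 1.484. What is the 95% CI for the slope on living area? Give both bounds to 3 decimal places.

(0.641, 6.523)

df = n − 2 = 111 − 2 = 109.
t* = t_{0.025, 109} = 1.981967.
Margin = t* × SE = 1.981967 × 1.484 = 2.94124.
CI: 3.582 ± 2.94124 → (0.641, 6.523).
With 95% confidence, each one-unit increase in living area is associated with a change of between 0.641 and 6.523 $1000s in house sale price.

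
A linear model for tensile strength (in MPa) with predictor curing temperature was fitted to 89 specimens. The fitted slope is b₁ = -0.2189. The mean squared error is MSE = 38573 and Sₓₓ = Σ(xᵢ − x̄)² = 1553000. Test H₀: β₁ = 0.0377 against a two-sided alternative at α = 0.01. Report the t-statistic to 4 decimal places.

SE(b₁) = √(MSE/Sₓₓ) = √(38573/1553000) = 0.1576.
t = (-0.2189 − 0.0377) / 0.1576 = -1.6282.
df = n − 2 = 87.
Two-sided p ≈ 0.1071, which is ≥ 0.01, so fail to reject H₀.
The data are consistent with a true slope of 0.0377 MPa per unit of curing temperature.

t = -1.6282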